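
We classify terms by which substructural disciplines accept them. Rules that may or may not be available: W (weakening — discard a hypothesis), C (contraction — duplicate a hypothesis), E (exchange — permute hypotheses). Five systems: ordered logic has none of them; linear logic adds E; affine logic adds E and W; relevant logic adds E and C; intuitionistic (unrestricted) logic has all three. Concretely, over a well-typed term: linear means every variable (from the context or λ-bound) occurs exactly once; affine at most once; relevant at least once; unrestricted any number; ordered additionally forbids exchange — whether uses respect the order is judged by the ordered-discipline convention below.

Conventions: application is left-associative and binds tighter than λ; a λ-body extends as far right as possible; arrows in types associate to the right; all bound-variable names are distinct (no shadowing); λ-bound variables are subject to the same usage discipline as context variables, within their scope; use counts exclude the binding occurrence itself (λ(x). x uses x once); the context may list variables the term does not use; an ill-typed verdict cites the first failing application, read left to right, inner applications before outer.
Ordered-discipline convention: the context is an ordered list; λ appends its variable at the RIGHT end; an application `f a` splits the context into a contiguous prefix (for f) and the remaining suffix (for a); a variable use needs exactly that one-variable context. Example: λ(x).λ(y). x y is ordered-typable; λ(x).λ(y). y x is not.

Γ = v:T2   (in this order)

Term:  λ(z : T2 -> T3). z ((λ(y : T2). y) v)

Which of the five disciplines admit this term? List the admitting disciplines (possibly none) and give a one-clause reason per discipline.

admitting disciplines: linear, affine, relevant, unrestricted
use counts: v ×1, z (λ-bound) ×1, y (λ-bound) ×1
use order (left to right): z, y, v
typing: the term checks, with type (T2 -> T3) -> T3
ordered: ✗ — use order z, y, v needs exchange
linear: ✓ — exactly-once usage across v, z, y
affine: ✓ — none of v, z, y used more than once
relevant: ✓ — at least one use each (v, z, y)
unrestricted: ✓ — typability at (T2 -> T3) -> T3 is all that's needed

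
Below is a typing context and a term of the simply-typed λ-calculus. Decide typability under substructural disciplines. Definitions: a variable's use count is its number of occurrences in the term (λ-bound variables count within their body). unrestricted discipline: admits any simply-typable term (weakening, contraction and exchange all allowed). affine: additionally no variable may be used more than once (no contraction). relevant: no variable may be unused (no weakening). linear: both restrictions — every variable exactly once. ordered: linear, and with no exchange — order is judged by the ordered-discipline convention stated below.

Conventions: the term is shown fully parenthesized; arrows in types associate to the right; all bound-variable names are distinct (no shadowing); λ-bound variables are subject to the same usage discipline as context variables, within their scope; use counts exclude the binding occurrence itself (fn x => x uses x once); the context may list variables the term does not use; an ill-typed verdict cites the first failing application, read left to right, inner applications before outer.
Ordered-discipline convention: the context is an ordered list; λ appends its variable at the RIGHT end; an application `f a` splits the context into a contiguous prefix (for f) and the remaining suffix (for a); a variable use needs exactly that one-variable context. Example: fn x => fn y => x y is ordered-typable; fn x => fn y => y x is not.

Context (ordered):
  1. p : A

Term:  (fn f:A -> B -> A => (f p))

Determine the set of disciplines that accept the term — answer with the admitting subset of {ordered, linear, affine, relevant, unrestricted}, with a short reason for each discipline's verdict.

accepted by: linear, affine, relevant, unrestricted
usage: p=1; f (bound)=1
use order (left to right): f, p
typing: ✓ — (A -> B -> A) -> B -> A
ordered: ✗ — use order f, p needs exchange
linear: ✓ — single use per variable (p, f)
affine: ✓ — none of p, f used more than once
relevant: ✓ — every one of p, f appears
unrestricted: ✓ — simply typable at (A -> B -> A) -> B -> A; W, C, E all held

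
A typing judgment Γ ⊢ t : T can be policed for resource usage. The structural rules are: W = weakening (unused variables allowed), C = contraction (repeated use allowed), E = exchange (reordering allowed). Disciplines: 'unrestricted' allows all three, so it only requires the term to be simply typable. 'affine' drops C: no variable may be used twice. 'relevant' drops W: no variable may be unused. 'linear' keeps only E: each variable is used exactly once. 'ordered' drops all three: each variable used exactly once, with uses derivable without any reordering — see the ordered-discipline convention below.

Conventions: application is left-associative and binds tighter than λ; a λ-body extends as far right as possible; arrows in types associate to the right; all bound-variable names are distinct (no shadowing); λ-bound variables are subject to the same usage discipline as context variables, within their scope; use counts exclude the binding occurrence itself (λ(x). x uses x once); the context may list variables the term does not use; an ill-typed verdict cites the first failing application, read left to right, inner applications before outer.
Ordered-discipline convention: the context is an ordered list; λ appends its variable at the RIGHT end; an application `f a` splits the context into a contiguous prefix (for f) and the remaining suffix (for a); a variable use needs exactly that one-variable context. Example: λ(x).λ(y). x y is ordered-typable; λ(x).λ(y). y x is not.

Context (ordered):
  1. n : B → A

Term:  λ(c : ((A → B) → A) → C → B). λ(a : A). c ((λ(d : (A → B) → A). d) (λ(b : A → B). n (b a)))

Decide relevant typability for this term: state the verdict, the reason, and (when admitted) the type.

yes — n, c, a, d, b: all used, weakening unneeded; term : (((A → B) → A) → C → B) → A → C → B
variable uses: n: 1×, c (bound): 1×, a (bound): 1×, d (bound): 1×, b (bound): 1×
use order (left to right): c, d, n, b, a
typing: well-typed — term : (((A → B) → A) → C → B) → A → C → B
per-discipline verdicts: ordered ✗, linear ✓, affine ✓, relevant ✓, unrestricted ✓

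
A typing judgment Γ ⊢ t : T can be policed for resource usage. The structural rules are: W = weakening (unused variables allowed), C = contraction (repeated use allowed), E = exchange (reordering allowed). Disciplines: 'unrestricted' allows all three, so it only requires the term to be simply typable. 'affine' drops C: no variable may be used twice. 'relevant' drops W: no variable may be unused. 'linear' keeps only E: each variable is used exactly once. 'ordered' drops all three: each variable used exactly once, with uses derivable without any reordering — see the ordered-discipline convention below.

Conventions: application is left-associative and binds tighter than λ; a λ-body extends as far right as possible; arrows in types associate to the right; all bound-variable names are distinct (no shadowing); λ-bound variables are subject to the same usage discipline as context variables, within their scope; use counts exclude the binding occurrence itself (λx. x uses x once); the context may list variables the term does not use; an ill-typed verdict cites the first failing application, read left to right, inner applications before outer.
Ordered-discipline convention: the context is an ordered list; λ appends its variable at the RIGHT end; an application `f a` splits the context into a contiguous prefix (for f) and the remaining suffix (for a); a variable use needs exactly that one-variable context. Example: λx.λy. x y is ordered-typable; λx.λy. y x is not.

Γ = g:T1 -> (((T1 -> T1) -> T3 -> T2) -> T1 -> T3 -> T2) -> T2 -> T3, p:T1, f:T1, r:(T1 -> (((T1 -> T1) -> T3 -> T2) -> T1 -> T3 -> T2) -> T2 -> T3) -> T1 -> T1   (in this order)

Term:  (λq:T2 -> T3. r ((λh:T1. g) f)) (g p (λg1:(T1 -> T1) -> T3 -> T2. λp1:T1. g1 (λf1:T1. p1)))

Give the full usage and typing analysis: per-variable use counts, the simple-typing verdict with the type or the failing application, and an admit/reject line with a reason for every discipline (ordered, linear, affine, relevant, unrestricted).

variable uses: g=2, p=1, f=1, r=1, q (λ-bound)=0, h (λ-bound)=0, g1 (λ-bound)=1, p1 (λ-bound)=1, f1 (λ-bound)=0
use order (left to right): r, g, f, g, p, g1, p1
typing: the term checks, with type T1 -> T1
ordered ✗ (uses contraction: g ×2; q, h, f1 never used (weakening))
linear ✗ (uses contraction: g ×2; q, h, f1 never used (weakening))
affine ✗ (uses contraction: g ×2)
relevant ✗ (q, h, f1 never used (weakening))
unrestricted ✓ (simply typable at T1 -> T1; W, C, E all held)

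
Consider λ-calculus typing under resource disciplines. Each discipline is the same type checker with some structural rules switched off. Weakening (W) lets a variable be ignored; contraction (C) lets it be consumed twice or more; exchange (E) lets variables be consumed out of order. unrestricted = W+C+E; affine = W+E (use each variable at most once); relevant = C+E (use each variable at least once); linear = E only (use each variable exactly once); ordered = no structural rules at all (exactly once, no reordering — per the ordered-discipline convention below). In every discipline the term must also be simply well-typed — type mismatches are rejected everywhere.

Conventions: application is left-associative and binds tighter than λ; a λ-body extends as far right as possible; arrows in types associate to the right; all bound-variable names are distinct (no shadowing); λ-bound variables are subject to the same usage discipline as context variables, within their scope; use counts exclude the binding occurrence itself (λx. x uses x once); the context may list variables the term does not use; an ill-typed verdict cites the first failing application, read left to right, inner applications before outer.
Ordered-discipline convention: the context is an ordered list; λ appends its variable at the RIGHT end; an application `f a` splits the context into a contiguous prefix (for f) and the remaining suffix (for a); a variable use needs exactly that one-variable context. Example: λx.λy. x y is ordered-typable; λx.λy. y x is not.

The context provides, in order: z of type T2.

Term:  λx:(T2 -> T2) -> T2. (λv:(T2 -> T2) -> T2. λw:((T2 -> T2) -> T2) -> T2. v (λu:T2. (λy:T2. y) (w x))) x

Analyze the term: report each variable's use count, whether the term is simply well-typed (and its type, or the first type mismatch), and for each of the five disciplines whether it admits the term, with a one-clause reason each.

use counts: z ×0; x (bound) ×2; v (bound) ×1; w (bound) ×1; u (bound) ×0; y (bound) ×1
left-to-right use order: v, y, w, x, x
typing: well-typed — term : ((T2 -> T2) -> T2) -> (((T2 -> T2) -> T2) -> T2) -> T2
ordered: ✗, repeated use of x ×2; needs weakening: z, u unused
linear: ✗, repeated use of x ×2; needs weakening: z, u unused
affine: ✗, repeated use of x ×2
relevant: ✗, needs weakening: z, u unused
unrestricted: ✓, typability at ((T2 -> T2) -> T2) -> (((T2 -> T2) -> T2) -> T2) -> T2 is all that's needed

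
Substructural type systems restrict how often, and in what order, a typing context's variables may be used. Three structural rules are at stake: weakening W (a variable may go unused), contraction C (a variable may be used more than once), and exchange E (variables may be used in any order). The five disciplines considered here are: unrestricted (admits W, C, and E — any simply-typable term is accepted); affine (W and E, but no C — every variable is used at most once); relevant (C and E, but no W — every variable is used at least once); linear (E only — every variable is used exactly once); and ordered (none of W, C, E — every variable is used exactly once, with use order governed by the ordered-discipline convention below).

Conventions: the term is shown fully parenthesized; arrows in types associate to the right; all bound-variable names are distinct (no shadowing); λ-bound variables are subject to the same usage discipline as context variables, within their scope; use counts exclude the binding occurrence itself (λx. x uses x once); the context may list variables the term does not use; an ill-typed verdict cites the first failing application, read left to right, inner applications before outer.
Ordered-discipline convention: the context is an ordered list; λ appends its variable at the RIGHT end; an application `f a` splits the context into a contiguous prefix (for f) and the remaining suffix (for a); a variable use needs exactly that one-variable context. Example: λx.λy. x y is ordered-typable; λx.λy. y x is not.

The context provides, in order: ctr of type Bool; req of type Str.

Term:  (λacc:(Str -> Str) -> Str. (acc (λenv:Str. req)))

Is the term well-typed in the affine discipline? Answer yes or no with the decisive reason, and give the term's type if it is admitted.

yes — ctr, req, acc, env: no repeats, contraction unneeded; term : ((Str -> Str) -> Str) -> Str
usage: ctr ×0; req ×1; acc [bound] ×1; env [bound] ×0
left-to-right use order: acc, req
typing: well-typed — term : ((Str -> Str) -> Str) -> Str
per-discipline verdicts: ordered ✗; linear ✗; affine ✓; relevant ✗; unrestricted ✓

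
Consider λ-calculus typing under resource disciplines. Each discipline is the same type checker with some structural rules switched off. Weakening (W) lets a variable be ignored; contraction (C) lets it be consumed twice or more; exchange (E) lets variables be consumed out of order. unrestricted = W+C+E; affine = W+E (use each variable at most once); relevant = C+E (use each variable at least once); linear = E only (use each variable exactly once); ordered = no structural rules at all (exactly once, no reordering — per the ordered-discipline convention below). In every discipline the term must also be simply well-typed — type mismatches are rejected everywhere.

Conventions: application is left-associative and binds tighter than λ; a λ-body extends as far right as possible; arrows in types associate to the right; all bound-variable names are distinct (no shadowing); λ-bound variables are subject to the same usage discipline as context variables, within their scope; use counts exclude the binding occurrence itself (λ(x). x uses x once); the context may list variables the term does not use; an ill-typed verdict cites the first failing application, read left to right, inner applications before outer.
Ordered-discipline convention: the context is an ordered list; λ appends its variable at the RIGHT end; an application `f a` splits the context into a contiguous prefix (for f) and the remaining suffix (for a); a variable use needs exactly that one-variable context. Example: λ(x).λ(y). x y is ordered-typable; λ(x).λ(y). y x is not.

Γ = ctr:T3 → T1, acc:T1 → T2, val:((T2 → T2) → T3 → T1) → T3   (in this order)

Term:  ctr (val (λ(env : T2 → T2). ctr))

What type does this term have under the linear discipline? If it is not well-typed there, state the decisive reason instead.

not well-typed under linear — repeated use of ctr ×2; unused: acc, env — weakening required
counts: ctr=2, acc=0, val=1, env (λ-bound)=0
order of uses: ctr, val, ctr
typing: well-typed at T1
all disciplines: ordered ✗ · linear ✗ · affine ✗ · relevant ✗ · unrestricted ✓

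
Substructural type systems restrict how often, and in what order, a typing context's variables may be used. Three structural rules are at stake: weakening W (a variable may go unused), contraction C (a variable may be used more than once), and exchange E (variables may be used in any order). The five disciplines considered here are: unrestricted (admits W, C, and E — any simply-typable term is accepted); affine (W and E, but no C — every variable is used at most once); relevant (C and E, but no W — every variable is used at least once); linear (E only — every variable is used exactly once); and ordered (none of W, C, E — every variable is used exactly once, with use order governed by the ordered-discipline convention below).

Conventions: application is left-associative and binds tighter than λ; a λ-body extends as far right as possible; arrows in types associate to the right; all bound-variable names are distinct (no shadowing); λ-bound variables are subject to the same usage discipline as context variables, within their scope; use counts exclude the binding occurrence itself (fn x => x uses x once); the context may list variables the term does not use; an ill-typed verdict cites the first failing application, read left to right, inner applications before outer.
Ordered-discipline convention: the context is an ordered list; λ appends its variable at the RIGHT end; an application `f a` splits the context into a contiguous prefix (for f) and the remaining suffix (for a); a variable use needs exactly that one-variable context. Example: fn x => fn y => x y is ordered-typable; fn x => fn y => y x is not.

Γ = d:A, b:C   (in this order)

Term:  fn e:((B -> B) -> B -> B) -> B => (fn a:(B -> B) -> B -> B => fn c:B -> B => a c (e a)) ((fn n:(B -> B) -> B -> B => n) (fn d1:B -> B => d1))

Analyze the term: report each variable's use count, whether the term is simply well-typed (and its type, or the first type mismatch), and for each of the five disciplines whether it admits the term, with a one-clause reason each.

use counts: d: 0×; b: 0×; e (bound): 1×; a (bound): 2×; c (bound): 1×; n (bound): 1×; d1 (bound): 1×
use order (left to right): a, c, e, a, n, d1
typing: the term checks, with type (((B -> B) -> B -> B) -> B) -> (B -> B) -> B
ordered ✗ (repeated use of a ×2; d, b left unused)
linear ✗ (repeated use of a ×2; d, b left unused)
affine ✗ (repeated use of a ×2)
relevant ✗ (d, b left unused)
unrestricted ✓ (well-typed at (((B -> B) -> B -> B) -> B) -> (B -> B) -> B; no restrictions here)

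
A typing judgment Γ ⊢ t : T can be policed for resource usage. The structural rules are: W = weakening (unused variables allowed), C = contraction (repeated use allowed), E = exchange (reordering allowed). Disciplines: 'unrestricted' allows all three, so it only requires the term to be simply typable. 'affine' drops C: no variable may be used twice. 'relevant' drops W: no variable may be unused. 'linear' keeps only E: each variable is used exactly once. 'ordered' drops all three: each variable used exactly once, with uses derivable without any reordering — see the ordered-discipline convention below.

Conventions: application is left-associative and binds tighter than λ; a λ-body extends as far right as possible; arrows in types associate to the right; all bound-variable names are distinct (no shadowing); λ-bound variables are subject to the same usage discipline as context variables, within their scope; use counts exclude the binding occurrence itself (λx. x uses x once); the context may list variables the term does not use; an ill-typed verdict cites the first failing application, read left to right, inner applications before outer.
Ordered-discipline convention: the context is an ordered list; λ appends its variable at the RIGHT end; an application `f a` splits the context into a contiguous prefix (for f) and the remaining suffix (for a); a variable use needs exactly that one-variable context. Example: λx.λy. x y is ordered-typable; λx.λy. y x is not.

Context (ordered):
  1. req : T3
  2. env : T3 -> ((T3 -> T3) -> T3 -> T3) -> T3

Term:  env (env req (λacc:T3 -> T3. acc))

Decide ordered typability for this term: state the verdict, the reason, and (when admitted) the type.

no — repeated use of env ×2
variable uses: req: 1; env: 2; acc [bound]: 1
left-to-right use order: env, env, req, acc
typing: well-typed at ((T3 -> T3) -> T3 -> T3) -> T3
per-discipline verdicts: ordered ✗ · linear ✗ · affine ✗ · relevant ✓ · unrestricted ✓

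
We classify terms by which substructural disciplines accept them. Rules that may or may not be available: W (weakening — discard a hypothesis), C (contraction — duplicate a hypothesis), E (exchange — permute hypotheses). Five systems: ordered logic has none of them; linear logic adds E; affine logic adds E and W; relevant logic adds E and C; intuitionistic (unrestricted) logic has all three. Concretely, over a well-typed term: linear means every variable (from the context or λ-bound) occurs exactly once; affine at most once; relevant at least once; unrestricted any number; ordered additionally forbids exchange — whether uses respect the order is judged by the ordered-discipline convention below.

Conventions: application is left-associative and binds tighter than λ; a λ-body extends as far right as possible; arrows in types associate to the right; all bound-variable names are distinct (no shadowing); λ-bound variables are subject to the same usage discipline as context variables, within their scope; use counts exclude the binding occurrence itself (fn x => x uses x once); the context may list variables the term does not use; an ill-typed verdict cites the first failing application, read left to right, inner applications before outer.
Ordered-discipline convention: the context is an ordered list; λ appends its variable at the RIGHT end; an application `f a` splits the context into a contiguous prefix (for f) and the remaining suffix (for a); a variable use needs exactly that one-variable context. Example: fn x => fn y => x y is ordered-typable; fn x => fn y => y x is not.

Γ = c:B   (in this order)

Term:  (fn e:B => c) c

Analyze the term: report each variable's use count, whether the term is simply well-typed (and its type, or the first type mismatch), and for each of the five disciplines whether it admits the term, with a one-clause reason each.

use counts: c: 2×; e [bound]: 0×
left-to-right use order: c, c
typing: the term checks, with type B
ordered: ✗, uses contraction: c ×2; needs weakening: e unused
linear: ✗, uses contraction: c ×2; needs weakening: e unused
affine: ✗, uses contraction: c ×2
relevant: ✗, needs weakening: e unused
unrestricted: ✓, well-typed at B; no restrictions here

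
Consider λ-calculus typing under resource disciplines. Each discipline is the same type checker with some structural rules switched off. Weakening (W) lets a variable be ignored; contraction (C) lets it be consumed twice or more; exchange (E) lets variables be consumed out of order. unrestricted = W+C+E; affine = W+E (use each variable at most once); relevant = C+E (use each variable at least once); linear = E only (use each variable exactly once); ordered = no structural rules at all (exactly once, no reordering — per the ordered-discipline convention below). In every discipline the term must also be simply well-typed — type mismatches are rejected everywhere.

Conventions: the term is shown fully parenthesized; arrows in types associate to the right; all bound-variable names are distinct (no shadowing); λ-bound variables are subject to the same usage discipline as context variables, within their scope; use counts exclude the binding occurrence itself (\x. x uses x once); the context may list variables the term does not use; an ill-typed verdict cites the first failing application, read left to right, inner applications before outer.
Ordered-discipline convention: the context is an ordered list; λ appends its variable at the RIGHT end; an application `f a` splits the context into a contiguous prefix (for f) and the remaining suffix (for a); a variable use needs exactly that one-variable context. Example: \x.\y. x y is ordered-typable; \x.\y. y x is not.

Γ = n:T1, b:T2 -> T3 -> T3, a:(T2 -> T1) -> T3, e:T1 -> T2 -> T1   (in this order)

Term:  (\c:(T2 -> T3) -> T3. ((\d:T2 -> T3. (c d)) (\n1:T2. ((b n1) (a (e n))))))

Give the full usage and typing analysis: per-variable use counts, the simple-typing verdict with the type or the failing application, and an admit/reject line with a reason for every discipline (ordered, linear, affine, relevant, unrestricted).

counts: n: 1×, b: 1×, a: 1×, e: 1×, c (λ-bound): 1×, d (λ-bound): 1×, n1 (λ-bound): 1×
uses in reading order: c, d, b, n1, a, e, n
typing: well-typed — term : ((T2 -> T3) -> T3) -> T3
ordered: ✗, use order c, d, b, n1, a, e, n needs exchange
linear: ✓, single use per variable (n, b, a, e, c, d, n1)
affine: ✓, at most one use each (n, b, a, e, c, d, n1)
relevant: ✓, at least one use each (n, b, a, e, c, d, n1)
unrestricted: ✓, type-checks (((T2 -> T3) -> T3) -> T3) and nothing is barred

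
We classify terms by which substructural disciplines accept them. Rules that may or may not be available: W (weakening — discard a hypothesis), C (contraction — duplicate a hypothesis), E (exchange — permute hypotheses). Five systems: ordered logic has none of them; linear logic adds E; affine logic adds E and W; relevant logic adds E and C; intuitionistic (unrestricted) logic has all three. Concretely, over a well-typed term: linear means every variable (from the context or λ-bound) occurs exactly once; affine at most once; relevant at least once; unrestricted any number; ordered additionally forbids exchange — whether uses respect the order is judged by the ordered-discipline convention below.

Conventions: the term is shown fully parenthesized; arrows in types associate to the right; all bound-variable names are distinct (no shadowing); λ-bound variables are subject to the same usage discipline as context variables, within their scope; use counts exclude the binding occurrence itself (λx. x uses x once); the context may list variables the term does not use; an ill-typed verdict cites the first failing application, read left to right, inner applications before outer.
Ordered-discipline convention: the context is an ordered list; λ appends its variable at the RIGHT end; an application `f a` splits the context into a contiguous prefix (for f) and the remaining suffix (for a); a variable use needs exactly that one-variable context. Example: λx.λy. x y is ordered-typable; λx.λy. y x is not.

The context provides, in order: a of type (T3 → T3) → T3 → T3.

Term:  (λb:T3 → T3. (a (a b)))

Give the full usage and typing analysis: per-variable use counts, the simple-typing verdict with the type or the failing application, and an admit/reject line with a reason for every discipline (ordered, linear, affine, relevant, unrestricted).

use counts: a: 2×; b (bound): 1×
uses in reading order: a, a, b
typing: well-typed — term : (T3 → T3) → T3 → T3
ordered: ✗, uses contraction: a ×2
linear: ✗, uses contraction: a ×2
affine: ✗, uses contraction: a ×2
relevant: ✓, none of a, b goes unused
unrestricted: ✓, type-checks ((T3 → T3) → T3 → T3) and nothing is barred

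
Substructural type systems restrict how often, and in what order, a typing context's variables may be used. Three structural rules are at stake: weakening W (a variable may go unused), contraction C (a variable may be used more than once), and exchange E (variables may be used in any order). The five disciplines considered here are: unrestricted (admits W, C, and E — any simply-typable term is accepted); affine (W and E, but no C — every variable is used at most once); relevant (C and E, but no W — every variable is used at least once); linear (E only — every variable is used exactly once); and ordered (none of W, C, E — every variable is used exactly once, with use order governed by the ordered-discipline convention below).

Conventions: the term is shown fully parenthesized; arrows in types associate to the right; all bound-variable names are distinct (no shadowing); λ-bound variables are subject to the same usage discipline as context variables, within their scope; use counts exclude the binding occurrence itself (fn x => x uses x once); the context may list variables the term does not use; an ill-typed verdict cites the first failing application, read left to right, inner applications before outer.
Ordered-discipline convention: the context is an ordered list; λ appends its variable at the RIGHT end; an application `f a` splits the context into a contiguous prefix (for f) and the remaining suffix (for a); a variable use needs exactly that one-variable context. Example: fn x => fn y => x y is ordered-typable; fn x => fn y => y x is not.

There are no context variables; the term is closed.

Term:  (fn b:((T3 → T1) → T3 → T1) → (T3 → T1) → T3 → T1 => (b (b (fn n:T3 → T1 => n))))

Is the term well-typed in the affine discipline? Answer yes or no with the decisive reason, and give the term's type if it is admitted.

no — b ×2 used more than once (contraction)
usage: b [bound]=2; n [bound]=1
left-to-right use order: b, b, n
typing: well-typed — term : (((T3 → T1) → T3 → T1) → (T3 → T1) → T3 → T1) → (T3 → T1) → T3 → T1
all disciplines: ordered ✗ · linear ✗ · affine ✗ · relevant ✓ · unrestricted ✓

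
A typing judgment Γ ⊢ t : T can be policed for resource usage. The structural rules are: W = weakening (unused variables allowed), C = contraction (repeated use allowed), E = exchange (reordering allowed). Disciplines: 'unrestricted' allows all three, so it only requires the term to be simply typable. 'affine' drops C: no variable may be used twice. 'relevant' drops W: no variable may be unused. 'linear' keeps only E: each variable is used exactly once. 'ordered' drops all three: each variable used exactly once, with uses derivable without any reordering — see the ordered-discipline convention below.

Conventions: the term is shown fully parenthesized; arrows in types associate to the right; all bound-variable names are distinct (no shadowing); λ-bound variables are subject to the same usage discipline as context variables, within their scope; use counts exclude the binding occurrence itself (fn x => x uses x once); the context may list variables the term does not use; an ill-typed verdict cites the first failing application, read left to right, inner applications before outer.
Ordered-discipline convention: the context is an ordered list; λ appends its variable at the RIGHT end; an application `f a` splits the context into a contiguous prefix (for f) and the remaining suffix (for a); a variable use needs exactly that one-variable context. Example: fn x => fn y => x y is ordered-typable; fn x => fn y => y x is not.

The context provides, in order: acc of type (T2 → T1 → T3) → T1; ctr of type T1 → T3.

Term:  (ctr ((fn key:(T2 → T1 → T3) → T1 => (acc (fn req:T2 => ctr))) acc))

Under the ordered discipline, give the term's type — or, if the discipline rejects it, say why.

not well-typed under ordered — acc ×2, ctr ×2 used more than once (contraction); key, req left unused
use counts: acc ×2; ctr ×2; key [bound] ×0; req [bound] ×0
left-to-right use order: ctr, acc, ctr, acc
typing: well-typed — term : T3
across the five disciplines: ordered ✗; linear ✗; affine ✗; relevant ✗; unrestricted ✓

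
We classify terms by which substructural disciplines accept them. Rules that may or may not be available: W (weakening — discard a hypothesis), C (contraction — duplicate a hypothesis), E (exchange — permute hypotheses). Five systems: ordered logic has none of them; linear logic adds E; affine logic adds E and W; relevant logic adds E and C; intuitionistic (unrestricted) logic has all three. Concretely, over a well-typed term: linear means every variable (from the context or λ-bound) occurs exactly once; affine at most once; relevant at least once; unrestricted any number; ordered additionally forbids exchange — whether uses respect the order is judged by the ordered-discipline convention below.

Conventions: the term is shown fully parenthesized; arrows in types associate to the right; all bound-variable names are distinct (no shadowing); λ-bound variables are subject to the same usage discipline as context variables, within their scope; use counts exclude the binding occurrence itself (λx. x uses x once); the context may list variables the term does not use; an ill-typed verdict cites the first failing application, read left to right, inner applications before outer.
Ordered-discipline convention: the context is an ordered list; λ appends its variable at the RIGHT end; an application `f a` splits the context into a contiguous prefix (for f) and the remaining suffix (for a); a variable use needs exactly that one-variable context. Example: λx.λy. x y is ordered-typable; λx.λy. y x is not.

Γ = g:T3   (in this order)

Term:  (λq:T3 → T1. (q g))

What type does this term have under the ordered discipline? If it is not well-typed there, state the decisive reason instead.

not well-typed under ordered — needs exchange: uses follow q, g
usage: g ×1; q (bound) ×1
use order (left to right): q, g
typing: ✓ — (T3 → T1) → T1
per-discipline verdicts: ordered ✗ · linear ✓ · affine ✓ · relevant ✓ · unrestricted ✓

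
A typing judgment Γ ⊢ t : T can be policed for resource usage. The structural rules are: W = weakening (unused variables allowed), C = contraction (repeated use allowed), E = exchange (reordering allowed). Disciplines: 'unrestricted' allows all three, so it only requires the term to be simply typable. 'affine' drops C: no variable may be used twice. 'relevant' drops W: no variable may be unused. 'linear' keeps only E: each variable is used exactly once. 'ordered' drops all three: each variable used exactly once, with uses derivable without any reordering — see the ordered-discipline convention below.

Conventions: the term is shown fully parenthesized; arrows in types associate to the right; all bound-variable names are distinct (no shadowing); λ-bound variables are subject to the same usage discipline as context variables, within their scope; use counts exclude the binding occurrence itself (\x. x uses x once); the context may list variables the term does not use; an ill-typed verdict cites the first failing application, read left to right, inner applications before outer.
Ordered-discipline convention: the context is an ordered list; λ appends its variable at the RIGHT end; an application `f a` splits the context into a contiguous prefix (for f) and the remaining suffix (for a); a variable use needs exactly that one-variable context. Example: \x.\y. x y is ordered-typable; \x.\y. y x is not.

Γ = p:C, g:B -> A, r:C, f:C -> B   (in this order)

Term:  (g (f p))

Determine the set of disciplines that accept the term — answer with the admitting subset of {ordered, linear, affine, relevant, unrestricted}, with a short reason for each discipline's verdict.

admitted by: affine, unrestricted
use counts: p=1, g=1, r=0, f=1
use order (left to right): g, f, p
typing: well-typed — term : A
ordered: ✗ — r never used (weakening)
linear: ✗ — r never used (weakening)
affine: ✓ — p, g, r, f: no repeats, contraction unneeded
relevant: ✗ — r never used (weakening)
unrestricted: ✓ — simply typable at A; W, C, E all held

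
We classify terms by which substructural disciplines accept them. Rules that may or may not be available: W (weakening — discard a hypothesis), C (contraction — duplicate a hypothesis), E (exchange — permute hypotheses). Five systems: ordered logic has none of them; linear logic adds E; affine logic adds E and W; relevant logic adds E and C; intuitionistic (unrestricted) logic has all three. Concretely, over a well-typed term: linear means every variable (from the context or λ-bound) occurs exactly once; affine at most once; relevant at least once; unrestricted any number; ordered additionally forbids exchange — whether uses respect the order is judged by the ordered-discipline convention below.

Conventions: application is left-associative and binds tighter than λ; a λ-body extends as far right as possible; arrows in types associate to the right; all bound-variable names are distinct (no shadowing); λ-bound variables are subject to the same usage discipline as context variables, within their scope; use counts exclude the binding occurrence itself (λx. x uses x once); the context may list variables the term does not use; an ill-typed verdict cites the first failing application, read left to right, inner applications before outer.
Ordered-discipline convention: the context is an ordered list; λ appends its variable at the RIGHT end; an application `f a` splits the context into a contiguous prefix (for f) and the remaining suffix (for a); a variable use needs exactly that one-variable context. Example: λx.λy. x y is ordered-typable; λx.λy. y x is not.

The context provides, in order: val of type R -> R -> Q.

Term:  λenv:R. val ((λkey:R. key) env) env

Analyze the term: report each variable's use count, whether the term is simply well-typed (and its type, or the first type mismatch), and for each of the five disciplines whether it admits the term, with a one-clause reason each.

usage: val ×1, env [bound] ×2, key [bound] ×1
left-to-right use order: val, key, env, env
typing: ✓ — R -> Q
ordered ✗ (repeated use of env ×2)
linear ✗ (repeated use of env ×2)
affine ✗ (repeated use of env ×2)
relevant ✓ (none of val, env, key goes unused)
unrestricted ✓ (typability at R -> Q is all that's needed)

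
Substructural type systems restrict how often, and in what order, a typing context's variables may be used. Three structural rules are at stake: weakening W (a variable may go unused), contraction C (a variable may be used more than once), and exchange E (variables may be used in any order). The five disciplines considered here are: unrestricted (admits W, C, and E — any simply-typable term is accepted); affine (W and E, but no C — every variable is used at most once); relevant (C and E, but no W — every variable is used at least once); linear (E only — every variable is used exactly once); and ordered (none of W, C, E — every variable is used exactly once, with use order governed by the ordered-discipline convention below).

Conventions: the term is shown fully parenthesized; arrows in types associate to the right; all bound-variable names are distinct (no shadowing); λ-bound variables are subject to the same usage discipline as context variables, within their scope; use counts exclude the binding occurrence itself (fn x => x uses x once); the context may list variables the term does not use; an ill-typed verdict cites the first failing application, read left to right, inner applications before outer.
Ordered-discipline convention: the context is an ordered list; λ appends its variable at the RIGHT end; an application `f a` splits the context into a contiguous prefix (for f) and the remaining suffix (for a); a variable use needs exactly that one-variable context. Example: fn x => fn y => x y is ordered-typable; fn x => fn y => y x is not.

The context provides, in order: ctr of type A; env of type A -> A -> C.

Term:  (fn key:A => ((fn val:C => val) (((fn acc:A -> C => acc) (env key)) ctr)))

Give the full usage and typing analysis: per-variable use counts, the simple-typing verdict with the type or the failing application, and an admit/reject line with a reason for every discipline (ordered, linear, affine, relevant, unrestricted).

usage: ctr ×1; env ×1; key (λ-bound) ×1; val (λ-bound) ×1; acc (λ-bound) ×1
left-to-right use order: val, acc, env, key, ctr
typing: well-typed — term : A -> C
ordered ✗ (use order val, acc, env, key, ctr needs exchange)
linear ✓ (ctr, env, key, val, acc: one use apiece)
affine ✓ (no duplicate uses among ctr, env, key, val, acc)
relevant ✓ (ctr, env, key, val, acc: all used, weakening unneeded)
unrestricted ✓ (typability at A -> C is all that's needed)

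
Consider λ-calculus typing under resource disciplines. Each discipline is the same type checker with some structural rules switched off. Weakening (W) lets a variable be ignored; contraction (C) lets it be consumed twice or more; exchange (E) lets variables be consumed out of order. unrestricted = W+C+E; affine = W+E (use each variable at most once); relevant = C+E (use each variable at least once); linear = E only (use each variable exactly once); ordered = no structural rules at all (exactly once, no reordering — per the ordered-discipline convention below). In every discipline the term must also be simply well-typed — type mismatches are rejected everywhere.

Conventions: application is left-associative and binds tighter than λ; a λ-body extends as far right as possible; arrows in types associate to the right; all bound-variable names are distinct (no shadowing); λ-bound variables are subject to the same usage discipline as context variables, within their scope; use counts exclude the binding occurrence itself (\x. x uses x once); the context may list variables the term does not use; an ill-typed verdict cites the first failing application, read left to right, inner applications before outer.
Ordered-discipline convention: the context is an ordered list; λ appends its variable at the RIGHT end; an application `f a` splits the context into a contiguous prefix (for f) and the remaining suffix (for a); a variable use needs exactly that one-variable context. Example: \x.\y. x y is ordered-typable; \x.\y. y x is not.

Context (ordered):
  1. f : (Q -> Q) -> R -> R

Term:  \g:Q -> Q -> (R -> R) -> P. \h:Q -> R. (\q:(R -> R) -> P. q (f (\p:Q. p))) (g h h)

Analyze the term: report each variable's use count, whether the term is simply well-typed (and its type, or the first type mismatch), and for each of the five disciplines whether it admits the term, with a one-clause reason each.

usage: f: 1; g (λ-bound): 1; h (λ-bound): 2; q (λ-bound): 1; p (λ-bound): 1
uses in reading order: q, f, p, g, h, h
typing: ill-typed: an argument Q -> R mismatches the expected Q
ordered: ✗, not simply typable
linear: ✗, fails simple typing
affine: ✗, a type mismatch blocks all five
relevant: ✗, the type mismatch rejects it
unrestricted: ✗, not simply typable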